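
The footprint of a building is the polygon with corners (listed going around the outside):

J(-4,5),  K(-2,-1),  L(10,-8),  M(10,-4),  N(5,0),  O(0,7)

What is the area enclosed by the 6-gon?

81.5

Cross-terms: 14, 26, 40, 20, 35, 28  ⇒  Σ = 163
Area = |Σ|/2 = 81.5.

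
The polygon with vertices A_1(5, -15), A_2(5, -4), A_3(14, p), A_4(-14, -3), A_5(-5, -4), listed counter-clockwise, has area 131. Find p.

Write out the shoelace sum; only the two edges meeting at A_3 involve p:
2·Area = [(5·p − 14·(-4)) + (14·(-3) − (-14)·p)] + 191
       = 19·p + 205 = 262
⇒ p = 3.

3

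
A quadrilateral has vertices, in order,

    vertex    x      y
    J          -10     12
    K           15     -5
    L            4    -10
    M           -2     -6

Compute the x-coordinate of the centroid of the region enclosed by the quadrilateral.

550/291

Apply Gauss's area formula. First the cross-terms c_i = x_i·y_{i+1} − x_{i+1}·y_i:
  -130, -130, -44, -84  ⇒  2A = -388, A = -194.
Then Σ (x_i + x_{i+1})·c_i = -2200, so x̄ = -2200 / (6·(-194)) = 550/291.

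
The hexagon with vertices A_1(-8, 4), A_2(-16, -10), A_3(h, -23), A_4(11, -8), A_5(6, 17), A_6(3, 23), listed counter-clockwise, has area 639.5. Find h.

-2

Write out the shoelace sum; only the two edges meeting at A_3 involve h:
2·Area = [((-16)·(-23) − h·(-10)) + (h·(-8) − 11·(-23))] + 662
       = 2·h + 1283 = 1279
⇒ h = -2.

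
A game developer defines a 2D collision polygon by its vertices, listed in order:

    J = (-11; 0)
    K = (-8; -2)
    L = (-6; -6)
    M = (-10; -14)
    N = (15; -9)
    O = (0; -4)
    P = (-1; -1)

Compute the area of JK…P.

153.5

Cross-terms: 22, 36, 24, 300, -60, -4, -11  ⇒  Σ = 307
Area = |Σ|/2 = 153.5.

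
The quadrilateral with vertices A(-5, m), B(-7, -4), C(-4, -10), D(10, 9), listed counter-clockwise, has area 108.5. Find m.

The doubled signed area Σ (x_i y_{i+1} − x_{i+1} y_i) is linear in m.
With m=0 it equals 183; the coefficient of m is 17 (from the two edges through A).
So 17·m + 183 = 2·108.5 = 217 ⇒ m = 2.

2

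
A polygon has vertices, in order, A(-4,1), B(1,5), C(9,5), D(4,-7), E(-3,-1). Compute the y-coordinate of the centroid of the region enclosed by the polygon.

Apply the shoelace (surveyor's) formula. First the cross-terms c_i = x_i·y_{i+1} − x_{i+1}·y_i:
  -21, -40, -83, -25, -7  ⇒  2A = -176, A = -88.
Then Σ (y_i + y_{i+1})·c_i = -160, so ȳ = -160 / (6·(-88)) = 10/33.

10/33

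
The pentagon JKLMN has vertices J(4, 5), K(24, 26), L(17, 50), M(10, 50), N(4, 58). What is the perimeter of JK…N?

|JK| = √((20)² + (21)²) = √841 = 29
|KL| = √((-7)² + (24)²) = √625 = 25
|LM| = √((-7)² + (0)²) = √49 = 7
|MN| = √((-6)² + (8)²) = √100 = 10
|NJ| = √((0)² + (-53)²) = √2809 = 53
Perimeter = 29 + 25 + 7 + 10 + 53 = 124.

124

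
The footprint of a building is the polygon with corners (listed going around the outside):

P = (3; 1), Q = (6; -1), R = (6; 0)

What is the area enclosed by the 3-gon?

Apply Gauss's area formula: 2A = Σ (x_i·y_{i+1} − x_{i+1}·y_i), indices taken mod 3.
Σ = (-9) + (6) + (6) = 3
Area = |Σ|/2 = 1.5.

1.5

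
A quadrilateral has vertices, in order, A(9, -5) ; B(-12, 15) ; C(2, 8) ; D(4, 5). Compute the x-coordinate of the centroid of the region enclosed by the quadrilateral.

-29/207

Apply the shoelace formula. First the cross-terms c_i = x_i·y_{i+1} − x_{i+1}·y_i:
  75, -126, -22, -65  ⇒  2A = -138, A = -69.
Then Σ (x_i + x_{i+1})·c_i = 58, so x̄ = 58 / (6·(-69)) = -29/207.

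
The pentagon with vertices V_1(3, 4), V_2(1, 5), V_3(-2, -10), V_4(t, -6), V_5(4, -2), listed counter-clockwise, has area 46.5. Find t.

The doubled signed area Σ (x_i y_{i+1} − x_{i+1} y_i) is linear in t.
With t=0 it equals 69; the coefficient of t is 8 (from the two edges through V_4).
So 8·t + 69 = 2·46.5 = 93 ⇒ t = 3.

3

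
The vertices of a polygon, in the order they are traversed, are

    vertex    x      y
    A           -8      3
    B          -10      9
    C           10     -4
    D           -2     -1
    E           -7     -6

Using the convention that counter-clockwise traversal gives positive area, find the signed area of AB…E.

-87

Apply the surveyor's formula: 2A = Σ (x_i·y_{i+1} − x_{i+1}·y_i), indices taken mod 5.
Σ = (-42) + (-50) + (-18) + (5) + (-69) = -174
Signed area = Σ/2 = -87 (negative ⇒ clockwise traversal).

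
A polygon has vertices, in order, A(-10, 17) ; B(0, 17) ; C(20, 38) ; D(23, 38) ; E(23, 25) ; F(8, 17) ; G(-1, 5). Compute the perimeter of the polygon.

102

|AB| = √((10)² + (0)²) = √100 = 10
|BC| = √((20)² + (21)²) = √841 = 29
|CD| = √((3)² + (0)²) = √9 = 3
|DE| = √((0)² + (-13)²) = √169 = 13
|EF| = √((-15)² + (-8)²) = √289 = 17
|FG| = √((-9)² + (-12)²) = √225 = 15
|GA| = √((-9)² + (12)²) = √225 = 15
Perimeter = 10 + 29 + 3 + 13 + 17 + 15 + 15 = 102.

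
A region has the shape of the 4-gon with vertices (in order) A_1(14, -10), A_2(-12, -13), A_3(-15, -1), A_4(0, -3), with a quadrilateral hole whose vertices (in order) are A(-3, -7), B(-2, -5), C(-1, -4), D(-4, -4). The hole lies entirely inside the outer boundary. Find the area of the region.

Outer boundary:
Apply Gauss's area formula: 2A = Σ (x_i·y_{i+1} − x_{i+1}·y_i), indices taken mod 4.
Cross-terms: -302, -183, 45, 42  ⇒  Σ = -398
Area = |Σ|/2 = 199.
Hole:
Cross-terms: 1, 3, -12, 16  ⇒  Σ = 8
Area = |Σ|/2 = 4.
Net area = 199 − 4 = 195.

195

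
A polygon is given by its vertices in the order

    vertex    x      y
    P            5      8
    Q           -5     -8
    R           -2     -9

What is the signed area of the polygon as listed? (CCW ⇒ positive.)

Apply the shoelace formula: 2A = Σ (x_i·y_{i+1} − x_{i+1}·y_i), indices taken mod 3.
Cross-terms: 0, 29, 29  ⇒  Σ = 58
Signed area = Σ/2 = 29 (positive ⇒ counter-clockwise traversal).

29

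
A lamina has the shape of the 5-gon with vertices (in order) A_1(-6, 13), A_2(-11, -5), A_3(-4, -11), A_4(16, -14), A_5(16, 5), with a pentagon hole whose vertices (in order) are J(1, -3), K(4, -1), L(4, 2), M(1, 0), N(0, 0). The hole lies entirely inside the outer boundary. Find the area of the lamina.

513.5

Outer boundary:
Apply the shoelace (surveyor's) formula: 2A = Σ (x_i·y_{i+1} − x_{i+1}·y_i), indices taken mod 5.
Σ = (173) + (101) + (232) + (304) + (238) = 1048
Area = |Σ|/2 = 524.
Hole:
Σ = (11) + (12) + (-2) + (0) + (0) = 21
Area = |Σ|/2 = 10.5.
Net area = 524 − 10.5 = 513.5.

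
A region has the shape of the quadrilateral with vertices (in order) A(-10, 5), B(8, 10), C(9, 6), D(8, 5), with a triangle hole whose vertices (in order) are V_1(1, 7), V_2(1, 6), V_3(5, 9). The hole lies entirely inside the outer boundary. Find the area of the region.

45.5

Outer boundary:
Apply Gauss's area formula: 2A = Σ (x_i·y_{i+1} − x_{i+1}·y_i), indices taken mod 4.
Σ = (-140) + (-42) + (-3) + (90) = -95
Area = |Σ|/2 = 47.5.
Hole:
Cross-terms: -1, -21, 26  ⇒  Σ = 4
Area = |Σ|/2 = 2.
Net area = 47.5 − 2 = 45.5.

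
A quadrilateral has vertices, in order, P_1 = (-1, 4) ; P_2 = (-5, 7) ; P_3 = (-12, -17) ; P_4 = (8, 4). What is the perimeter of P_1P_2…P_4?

|P_1P_2| = √((-4)² + (3)²) = √25 = 5
|P_2P_3| = √((-7)² + (-24)²) = √625 = 25
|P_3P_4| = √((20)² + (21)²) = √841 = 29
|P_4P_1| = √((-9)² + (0)²) = √81 = 9
Perimeter = 5 + 25 + 29 + 9 = 68.

68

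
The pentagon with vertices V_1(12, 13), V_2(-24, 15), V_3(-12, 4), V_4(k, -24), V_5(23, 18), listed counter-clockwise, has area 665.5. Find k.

-12

Write out the shoelace sum; only the two edges meeting at V_4 involve k:
2·Area = [((-12)·(-24) − k·4) + (k·18 − 23·(-24))] + 659
       = 14·k + 1499 = 1331
⇒ k = -12.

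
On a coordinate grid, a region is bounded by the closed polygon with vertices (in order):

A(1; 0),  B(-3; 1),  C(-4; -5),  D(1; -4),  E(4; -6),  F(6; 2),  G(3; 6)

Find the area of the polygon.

Σ = (1) + (19) + (21) + (10) + (44) + (30) + (-6) = 119
Area = |Σ|/2 = 59.5.

59.5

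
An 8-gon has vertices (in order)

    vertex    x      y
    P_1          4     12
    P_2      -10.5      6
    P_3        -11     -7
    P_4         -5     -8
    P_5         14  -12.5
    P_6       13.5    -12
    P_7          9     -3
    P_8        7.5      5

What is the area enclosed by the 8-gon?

361.375

Cross-terms: 150, 139.5, 53, 174.5, 0.75, 67.5, 67.5, 70  ⇒  Σ = 722.75
Area = |Σ|/2 = 361.375.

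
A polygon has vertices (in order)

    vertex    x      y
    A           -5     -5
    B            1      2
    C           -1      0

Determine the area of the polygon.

Apply the shoelace formula: 2A = Σ (x_i·y_{i+1} − x_{i+1}·y_i), indices taken mod 3.
Σ = (-5) + (2) + (5) = 2
Area = |Σ|/2 = 1.

1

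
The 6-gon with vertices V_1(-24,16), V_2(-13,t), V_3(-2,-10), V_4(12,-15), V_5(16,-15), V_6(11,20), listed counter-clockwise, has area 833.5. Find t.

1

The doubled signed area Σ (x_i y_{i+1} − x_{i+1} y_i) is linear in t.
With t=0 it equals 1689; the coefficient of t is -22 (from the two edges through V_2).
So -22·t + 1689 = 2·833.5 = 1667 ⇒ t = 1.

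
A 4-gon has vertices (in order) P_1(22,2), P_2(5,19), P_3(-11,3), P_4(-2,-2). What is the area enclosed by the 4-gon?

350

Apply the surveyor's formula: 2A = Σ (x_i·y_{i+1} − x_{i+1}·y_i), indices taken mod 4.
Σ = (408) + (224) + (28) + (40) = 700
Area = |Σ|/2 = 350.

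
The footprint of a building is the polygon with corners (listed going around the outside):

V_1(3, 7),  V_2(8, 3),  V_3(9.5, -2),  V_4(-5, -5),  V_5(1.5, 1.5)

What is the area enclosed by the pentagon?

Apply the shoelace formula: 2A = Σ (x_i·y_{i+1} − x_{i+1}·y_i), indices taken mod 5.
V_1→V_2: (3)(3) − (8)(7) = -47
V_2→V_3: (8)(-2) − (9.5)(3) = -44.5
V_3→V_4: (9.5)(-5) − (-5)(-2) = -57.5
V_4→V_5: (-5)(1.5) − (1.5)(-5) = 0
V_5→V_1: (1.5)(7) − (3)(1.5) = 6
Σ = -143
Area = |Σ|/2 = 71.5.

71.5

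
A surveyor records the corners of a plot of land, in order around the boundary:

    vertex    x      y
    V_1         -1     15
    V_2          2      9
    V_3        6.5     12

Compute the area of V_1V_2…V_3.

18

Σ = (-39) + (-34.5) + (109.5) = 36
Area = |Σ|/2 = 18.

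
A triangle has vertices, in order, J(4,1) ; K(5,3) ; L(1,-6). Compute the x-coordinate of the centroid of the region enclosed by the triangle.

Apply the surveyor's formula. First the cross-terms c_i = x_i·y_{i+1} − x_{i+1}·y_i:
  7, -33, 25  ⇒  2A = -1, A = -0.5.
Then Σ (x_i + x_{i+1})·c_i = -10, so x̄ = -10 / (6·(-0.5)) = 10/3.

10/3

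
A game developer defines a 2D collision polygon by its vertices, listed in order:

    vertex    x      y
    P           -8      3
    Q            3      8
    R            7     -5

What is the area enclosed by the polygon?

81.5

Apply the shoelace formula: 2A = Σ (x_i·y_{i+1} − x_{i+1}·y_i), indices taken mod 3.
Cross-terms: -73, -71, -19  ⇒  Σ = -163
Area = |Σ|/2 = 81.5.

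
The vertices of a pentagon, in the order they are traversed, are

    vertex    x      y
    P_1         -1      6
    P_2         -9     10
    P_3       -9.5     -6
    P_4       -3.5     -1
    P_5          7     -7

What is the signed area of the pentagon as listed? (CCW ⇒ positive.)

P_1→P_2: (-1)(10) − (-9)(6) = 44
P_2→P_3: (-9)(-6) − (-9.5)(10) = 149
P_3→P_4: (-9.5)(-1) − (-3.5)(-6) = -11.5
P_4→P_5: (-3.5)(-7) − (7)(-1) = 31.5
P_5→P_1: (7)(6) − (-1)(-7) = 35
Σ = 248
Signed area = Σ/2 = 124 (positive ⇒ counter-clockwise traversal).

124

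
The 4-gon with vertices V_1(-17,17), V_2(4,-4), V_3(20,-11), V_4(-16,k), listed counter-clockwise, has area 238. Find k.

The doubled signed area Σ (x_i y_{i+1} − x_{i+1} y_i) is linear in k.
With k=0 it equals -412; the coefficient of k is 37 (from the two edges through V_4).
So 37·k + -412 = 2·238 = 476 ⇒ k = 24.

24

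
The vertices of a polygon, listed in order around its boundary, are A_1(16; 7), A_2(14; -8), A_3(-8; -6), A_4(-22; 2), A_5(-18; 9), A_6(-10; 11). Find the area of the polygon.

Apply the shoelace formula: 2A = Σ (x_i·y_{i+1} − x_{i+1}·y_i), indices taken mod 6.
Σ = (-226) + (-148) + (-148) + (-162) + (-108) + (-246) = -1038
Area = |Σ|/2 = 519.

519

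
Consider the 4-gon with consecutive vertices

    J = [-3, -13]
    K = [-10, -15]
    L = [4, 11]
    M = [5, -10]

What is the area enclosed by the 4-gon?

Σ = (-85) + (-50) + (-95) + (-95) = -325
Area = |Σ|/2 = 162.5.

162.5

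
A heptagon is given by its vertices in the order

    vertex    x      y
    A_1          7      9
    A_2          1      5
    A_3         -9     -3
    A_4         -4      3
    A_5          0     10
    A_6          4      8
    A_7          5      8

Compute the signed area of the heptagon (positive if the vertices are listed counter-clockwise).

-35

Apply the shoelace formula: 2A = Σ (x_i·y_{i+1} − x_{i+1}·y_i), indices taken mod 7.
Cross-terms: 26, 42, -39, -40, -40, -8, -11  ⇒  Σ = -70
Signed area = Σ/2 = -35 (negative ⇒ clockwise traversal).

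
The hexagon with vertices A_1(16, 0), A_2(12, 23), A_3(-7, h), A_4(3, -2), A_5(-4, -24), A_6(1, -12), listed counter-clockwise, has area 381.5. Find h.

4

The doubled signed area Σ (x_i y_{i+1} − x_{i+1} y_i) is linear in h.
With h=0 it equals 727; the coefficient of h is 9 (from the two edges through A_3).
So 9·h + 727 = 2·381.5 = 763 ⇒ h = 4.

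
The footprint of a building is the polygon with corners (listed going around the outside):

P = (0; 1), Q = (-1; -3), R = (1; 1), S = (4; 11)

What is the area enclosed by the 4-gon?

Apply the shoelace (surveyor's) formula: 2A = Σ (x_i·y_{i+1} − x_{i+1}·y_i), indices taken mod 4.
P→Q: (0)(-3) − (-1)(1) = 1
Q→R: (-1)(1) − (1)(-3) = 2
R→S: (1)(11) − (4)(1) = 7
S→P: (4)(1) − (0)(11) = 4
Σ = 14
Area = |Σ|/2 = 7.

7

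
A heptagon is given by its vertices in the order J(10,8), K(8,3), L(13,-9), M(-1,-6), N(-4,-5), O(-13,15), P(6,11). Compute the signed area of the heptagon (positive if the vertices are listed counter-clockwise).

-335.5

Apply the shoelace (surveyor's) formula: 2A = Σ (x_i·y_{i+1} − x_{i+1}·y_i), indices taken mod 7.
Σ = (-34) + (-111) + (-87) + (-19) + (-125) + (-233) + (-62) = -671
Signed area = Σ/2 = -335.5 (negative ⇒ clockwise traversal).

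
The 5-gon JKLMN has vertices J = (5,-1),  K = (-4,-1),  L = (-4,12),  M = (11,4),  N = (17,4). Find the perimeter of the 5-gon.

58

|JK| = √((-9)² + (0)²) = √81 = 9
|KL| = √((0)² + (13)²) = √169 = 13
|LM| = √((15)² + (-8)²) = √289 = 17
|MN| = √((6)² + (0)²) = √36 = 6
|NJ| = √((-12)² + (-5)²) = √169 = 13
Perimeter = 9 + 13 + 17 + 6 + 13 = 58.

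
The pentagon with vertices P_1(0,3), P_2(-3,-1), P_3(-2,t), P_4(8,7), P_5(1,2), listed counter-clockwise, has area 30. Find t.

-5

The doubled signed area Σ (x_i y_{i+1} − x_{i+1} y_i) is linear in t.
With t=0 it equals 5; the coefficient of t is -11 (from the two edges through P_3).
So -11·t + 5 = 2·30 = 60 ⇒ t = -5.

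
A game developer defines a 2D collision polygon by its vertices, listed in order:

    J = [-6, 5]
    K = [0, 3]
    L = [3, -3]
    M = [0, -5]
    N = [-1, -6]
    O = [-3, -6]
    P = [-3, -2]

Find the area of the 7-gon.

49

Apply Gauss's area formula: 2A = Σ (x_i·y_{i+1} − x_{i+1}·y_i), indices taken mod 7.
J→K: (-6)(3) − (0)(5) = -18
K→L: (0)(-3) − (3)(3) = -9
L→M: (3)(-5) − (0)(-3) = -15
M→N: (0)(-6) − (-1)(-5) = -5
N→O: (-1)(-6) − (-3)(-6) = -12
O→P: (-3)(-2) − (-3)(-6) = -12
P→J: (-3)(5) − (-6)(-2) = -27
Σ = -98
Area = |Σ|/2 = 49.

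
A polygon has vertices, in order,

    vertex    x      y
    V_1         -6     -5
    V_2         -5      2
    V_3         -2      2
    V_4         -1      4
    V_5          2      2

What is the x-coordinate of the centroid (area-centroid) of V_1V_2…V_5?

Apply the shoelace formula. First the cross-terms c_i = x_i·y_{i+1} − x_{i+1}·y_i:
  -37, -6, -6, -10, 2  ⇒  2A = -57, A = -28.5.
Then Σ (x_i + x_{i+1})·c_i = 449, so x̄ = 449 / (6·(-28.5)) = -449/171.

-449/171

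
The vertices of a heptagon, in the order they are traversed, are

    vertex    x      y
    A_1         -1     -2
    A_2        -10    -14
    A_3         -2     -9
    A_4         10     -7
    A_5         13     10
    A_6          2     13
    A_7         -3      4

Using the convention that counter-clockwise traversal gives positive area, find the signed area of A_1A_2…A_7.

278.5

Apply the shoelace (surveyor's) formula: 2A = Σ (x_i·y_{i+1} − x_{i+1}·y_i), indices taken mod 7.
A_1→A_2: (-1)(-14) − (-10)(-2) = -6
A_2→A_3: (-10)(-9) − (-2)(-14) = 62
A_3→A_4: (-2)(-7) − (10)(-9) = 104
A_4→A_5: (10)(10) − (13)(-7) = 191
A_5→A_6: (13)(13) − (2)(10) = 149
A_6→A_7: (2)(4) − (-3)(13) = 47
A_7→A_1: (-3)(-2) − (-1)(4) = 10
Σ = 557
Signed area = Σ/2 = 278.5 (positive ⇒ counter-clockwise traversal).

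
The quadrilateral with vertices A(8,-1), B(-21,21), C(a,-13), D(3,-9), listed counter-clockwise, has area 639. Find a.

-25

Write out the shoelace sum; only the two edges meeting at C involve a:
2·Area = [((-21)·(-13) − a·21) + (a·(-9) − 3·(-13))] + 216
       = -30·a + 528 = 1278
⇒ a = -25.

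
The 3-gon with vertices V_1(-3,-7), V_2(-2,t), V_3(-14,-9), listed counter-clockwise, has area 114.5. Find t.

The doubled signed area Σ (x_i y_{i+1} − x_{i+1} y_i) is linear in t.
With t=0 it equals 75; the coefficient of t is 11 (from the two edges through V_2).
So 11·t + 75 = 2·114.5 = 229 ⇒ t = 14.

14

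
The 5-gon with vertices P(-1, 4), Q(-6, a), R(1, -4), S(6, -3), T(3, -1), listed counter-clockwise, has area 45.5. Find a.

The doubled signed area Σ (x_i y_{i+1} − x_{i+1} y_i) is linear in a.
With a=0 it equals 83; the coefficient of a is -2 (from the two edges through Q).
So -2·a + 83 = 2·45.5 = 91 ⇒ a = -4.

-4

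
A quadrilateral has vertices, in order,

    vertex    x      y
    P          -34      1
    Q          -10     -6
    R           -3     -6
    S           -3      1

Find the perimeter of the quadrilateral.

|PQ| = √((24)² + (-7)²) = √625 = 25
|QR| = √((7)² + (0)²) = √49 = 7
|RS| = √((0)² + (7)²) = √49 = 7
|SP| = √((-31)² + (0)²) = √961 = 31
Perimeter = 25 + 7 + 7 + 31 = 70.

70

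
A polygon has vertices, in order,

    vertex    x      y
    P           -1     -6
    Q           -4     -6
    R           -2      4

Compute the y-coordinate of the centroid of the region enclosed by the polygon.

Apply the shoelace formula. First the cross-terms c_i = x_i·y_{i+1} − x_{i+1}·y_i:
  -18, -28, 16  ⇒  2A = -30, A = -15.
Then Σ (y_i + y_{i+1})·c_i = 240, so ȳ = 240 / (6·(-15)) = -8/3.

-8/3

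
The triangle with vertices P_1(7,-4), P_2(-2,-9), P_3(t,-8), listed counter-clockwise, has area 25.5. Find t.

Write out the shoelace sum; only the two edges meeting at P_3 involve t:
2·Area = [((-2)·(-8) − t·(-9)) + (t·(-4) − 7·(-8))] + -71
       = 5·t + 1 = 51
⇒ t = 10.

10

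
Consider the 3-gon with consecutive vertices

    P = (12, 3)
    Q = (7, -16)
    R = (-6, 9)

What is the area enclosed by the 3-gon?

186

Apply Gauss's area formula: 2A = Σ (x_i·y_{i+1} − x_{i+1}·y_i), indices taken mod 3.
P→Q: (12)(-16) − (7)(3) = -213
Q→R: (7)(9) − (-6)(-16) = -33
R→P: (-6)(3) − (12)(9) = -126
Σ = -372
Area = |Σ|/2 = 186.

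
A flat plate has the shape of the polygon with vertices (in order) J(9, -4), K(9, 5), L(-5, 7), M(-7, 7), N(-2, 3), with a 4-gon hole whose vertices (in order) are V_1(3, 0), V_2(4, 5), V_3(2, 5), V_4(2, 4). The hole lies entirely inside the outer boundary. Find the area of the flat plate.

73

Outer boundary:
Cross-terms: 81, 88, 14, -7, -19  ⇒  Σ = 157
Area = |Σ|/2 = 78.5.
Hole:
Cross-terms: 15, 10, -2, -12  ⇒  Σ = 11
Area = |Σ|/2 = 5.5.
Net area = 78.5 − 5.5 = 73.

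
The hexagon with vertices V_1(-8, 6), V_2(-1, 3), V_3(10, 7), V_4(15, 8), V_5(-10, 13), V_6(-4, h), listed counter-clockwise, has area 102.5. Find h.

9

Write out the shoelace sum; only the two edges meeting at V_6 involve h:
2·Area = [((-10)·h − (-4)·13) + ((-4)·6 − (-8)·h)] + 195
       = -2·h + 223 = 205
⇒ h = 9.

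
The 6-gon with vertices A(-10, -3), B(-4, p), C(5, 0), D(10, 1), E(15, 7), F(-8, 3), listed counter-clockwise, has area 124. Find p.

The doubled signed area Σ (x_i y_{i+1} − x_{i+1} y_i) is linear in p.
With p=0 it equals 203; the coefficient of p is -15 (from the two edges through B).
So -15·p + 203 = 2·124 = 248 ⇒ p = -3.

-3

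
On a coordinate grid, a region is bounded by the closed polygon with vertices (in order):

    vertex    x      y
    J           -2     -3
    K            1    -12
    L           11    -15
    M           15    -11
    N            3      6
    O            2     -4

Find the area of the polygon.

166.5

Cross-terms: 27, 117, 104, 123, -24, -14  ⇒  Σ = 333
Area = |Σ|/2 = 166.5.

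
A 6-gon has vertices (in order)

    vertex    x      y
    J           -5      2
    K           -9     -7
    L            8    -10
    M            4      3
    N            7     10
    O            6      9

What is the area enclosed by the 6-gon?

Apply the surveyor's formula: 2A = Σ (x_i·y_{i+1} − x_{i+1}·y_i), indices taken mod 6.
Σ = (53) + (146) + (64) + (19) + (3) + (57) = 342
Area = |Σ|/2 = 171.

171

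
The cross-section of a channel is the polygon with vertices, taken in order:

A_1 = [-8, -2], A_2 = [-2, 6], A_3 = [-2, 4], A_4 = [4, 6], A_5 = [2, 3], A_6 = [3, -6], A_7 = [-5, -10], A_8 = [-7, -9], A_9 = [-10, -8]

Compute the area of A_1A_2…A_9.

130

Cross-terms: -52, 4, -28, 0, -21, -60, -25, -34, -44  ⇒  Σ = -260
Area = |Σ|/2 = 130.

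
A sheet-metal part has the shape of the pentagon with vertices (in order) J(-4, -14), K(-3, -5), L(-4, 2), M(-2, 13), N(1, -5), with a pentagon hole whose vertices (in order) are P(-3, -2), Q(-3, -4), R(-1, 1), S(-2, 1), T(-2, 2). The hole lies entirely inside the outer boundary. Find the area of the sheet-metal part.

62.5

Outer boundary:
Cross-terms: -22, -26, -48, -3, -34  ⇒  Σ = -133
Area = |Σ|/2 = 66.5.
Hole:
Apply the shoelace formula: 2A = Σ (x_i·y_{i+1} − x_{i+1}·y_i), indices taken mod 5.
Σ = (6) + (-7) + (1) + (-2) + (10) = 8
Area = |Σ|/2 = 4.
Net area = 66.5 − 4 = 62.5.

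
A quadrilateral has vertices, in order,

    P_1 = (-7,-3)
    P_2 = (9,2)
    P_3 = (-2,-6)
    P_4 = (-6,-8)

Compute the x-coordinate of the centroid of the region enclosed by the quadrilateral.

-22/19

Apply the surveyor's formula. First the cross-terms c_i = x_i·y_{i+1} − x_{i+1}·y_i:
  13, -50, -20, -38  ⇒  2A = -95, A = -47.5.
Then Σ (x_i + x_{i+1})·c_i = 330, so x̄ = 330 / (6·(-47.5)) = -22/19.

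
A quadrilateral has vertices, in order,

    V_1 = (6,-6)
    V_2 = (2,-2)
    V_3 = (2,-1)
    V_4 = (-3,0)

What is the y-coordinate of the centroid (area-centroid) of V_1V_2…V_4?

-37/17

Apply the shoelace (surveyor's) formula. First the cross-terms c_i = x_i·y_{i+1} − x_{i+1}·y_i:
  0, 2, -3, 18  ⇒  2A = 17, A = 8.5.
Then Σ (y_i + y_{i+1})·c_i = -111, so ȳ = -111 / (6·8.5) = -37/17.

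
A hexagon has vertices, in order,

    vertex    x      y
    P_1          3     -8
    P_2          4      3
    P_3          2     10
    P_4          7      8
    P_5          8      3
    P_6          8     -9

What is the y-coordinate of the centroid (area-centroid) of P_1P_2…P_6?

Apply the shoelace formula. First the cross-terms c_i = x_i·y_{i+1} − x_{i+1}·y_i:
  41, 34, -54, -43, -96, -37  ⇒  2A = -155, A = -77.5.
Then Σ (y_i + y_{i+1})·c_i = -3, so ȳ = -3 / (6·(-77.5)) = 1/155.

1/155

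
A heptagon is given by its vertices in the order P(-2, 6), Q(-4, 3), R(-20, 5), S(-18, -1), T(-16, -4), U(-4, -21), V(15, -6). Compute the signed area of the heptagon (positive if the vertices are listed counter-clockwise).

480.5

Apply the surveyor's formula: 2A = Σ (x_i·y_{i+1} − x_{i+1}·y_i), indices taken mod 7.
Σ = (18) + (40) + (110) + (56) + (320) + (339) + (78) = 961
Signed area = Σ/2 = 480.5 (positive ⇒ counter-clockwise traversal).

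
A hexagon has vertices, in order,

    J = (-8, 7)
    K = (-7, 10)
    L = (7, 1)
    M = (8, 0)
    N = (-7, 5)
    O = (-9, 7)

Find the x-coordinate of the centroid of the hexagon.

Apply Gauss's area formula. First the cross-terms c_i = x_i·y_{i+1} − x_{i+1}·y_i:
  -31, -77, -8, 40, -4, -7  ⇒  2A = -87, A = -43.5.
Then Σ (x_i + x_{i+1})·c_i = 568, so x̄ = 568 / (6·(-43.5)) = -568/261.

-568/261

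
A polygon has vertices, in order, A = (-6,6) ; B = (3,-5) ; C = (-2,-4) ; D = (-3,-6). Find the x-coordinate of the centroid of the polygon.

Apply the surveyor's formula. First the cross-terms c_i = x_i·y_{i+1} − x_{i+1}·y_i:
  12, -22, 0, -54  ⇒  2A = -64, A = -32.
Then Σ (x_i + x_{i+1})·c_i = 428, so x̄ = 428 / (6·(-32)) = -107/48.

-107/48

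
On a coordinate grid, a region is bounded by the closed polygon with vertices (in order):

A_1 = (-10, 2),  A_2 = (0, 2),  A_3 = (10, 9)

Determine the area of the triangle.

Cross-terms: -20, -20, 110  ⇒  Σ = 70
Area = |Σ|/2 = 35.

35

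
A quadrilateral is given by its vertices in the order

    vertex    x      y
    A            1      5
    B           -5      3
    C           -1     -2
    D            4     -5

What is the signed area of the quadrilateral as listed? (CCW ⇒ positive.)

Apply Gauss's area formula: 2A = Σ (x_i·y_{i+1} − x_{i+1}·y_i), indices taken mod 4.
Σ = (28) + (13) + (13) + (25) = 79
Signed area = Σ/2 = 39.5 (positive ⇒ counter-clockwise traversal).

39.5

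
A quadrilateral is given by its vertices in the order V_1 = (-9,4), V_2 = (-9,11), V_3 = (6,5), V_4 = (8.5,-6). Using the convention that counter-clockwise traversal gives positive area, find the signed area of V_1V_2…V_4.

-136.25

Σ = (-63) + (-111) + (-78.5) + (-20) = -272.5
Signed area = Σ/2 = -136.25 (negative ⇒ clockwise traversal).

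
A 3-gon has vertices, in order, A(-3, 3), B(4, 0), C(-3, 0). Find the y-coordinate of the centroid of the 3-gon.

1

Apply the shoelace (surveyor's) formula. First the cross-terms c_i = x_i·y_{i+1} − x_{i+1}·y_i:
  -12, 0, -9  ⇒  2A = -21, A = -10.5.
Then Σ (y_i + y_{i+1})·c_i = -63, so ȳ = -63 / (6·(-10.5)) = 1.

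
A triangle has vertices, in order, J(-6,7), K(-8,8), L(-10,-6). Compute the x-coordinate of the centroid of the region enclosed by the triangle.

Apply the surveyor's formula. First the cross-terms c_i = x_i·y_{i+1} − x_{i+1}·y_i:
  8, 128, -106  ⇒  2A = 30, A = 15.
Then Σ (x_i + x_{i+1})·c_i = -720, so x̄ = -720 / (6·15) = -8.

-8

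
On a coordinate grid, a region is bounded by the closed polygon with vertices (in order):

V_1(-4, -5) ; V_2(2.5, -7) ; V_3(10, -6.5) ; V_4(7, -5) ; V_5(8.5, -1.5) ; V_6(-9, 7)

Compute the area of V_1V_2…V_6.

120.375

V_1→V_2: (-4)(-7) − (2.5)(-5) = 40.5
V_2→V_3: (2.5)(-6.5) − (10)(-7) = 53.75
V_3→V_4: (10)(-5) − (7)(-6.5) = -4.5
V_4→V_5: (7)(-1.5) − (8.5)(-5) = 32
V_5→V_6: (8.5)(7) − (-9)(-1.5) = 46
V_6→V_1: (-9)(-5) − (-4)(7) = 73
Σ = 240.75
Area = |Σ|/2 = 120.375.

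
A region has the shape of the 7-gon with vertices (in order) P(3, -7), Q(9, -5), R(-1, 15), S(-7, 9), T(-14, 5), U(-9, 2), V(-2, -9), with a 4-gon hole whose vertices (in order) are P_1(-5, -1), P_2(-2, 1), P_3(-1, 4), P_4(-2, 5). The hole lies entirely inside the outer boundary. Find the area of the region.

Outer boundary:
P→Q: (3)(-5) − (9)(-7) = 48
Q→R: (9)(15) − (-1)(-5) = 130
R→S: (-1)(9) − (-7)(15) = 96
S→T: (-7)(5) − (-14)(9) = 91
T→U: (-14)(2) − (-9)(5) = 17
U→V: (-9)(-9) − (-2)(2) = 85
V→P: (-2)(-7) − (3)(-9) = 41
Σ = 508
Area = |Σ|/2 = 254.
Hole:
Σ = (-7) + (-7) + (3) + (27) = 16
Area = |Σ|/2 = 8.
Net area = 254 − 8 = 246.

246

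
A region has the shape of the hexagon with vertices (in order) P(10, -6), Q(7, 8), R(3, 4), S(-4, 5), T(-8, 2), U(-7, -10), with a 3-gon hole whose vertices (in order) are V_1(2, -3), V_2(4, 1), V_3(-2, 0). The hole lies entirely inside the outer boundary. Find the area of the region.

201.5

Outer boundary:
Apply Gauss's area formula: 2A = Σ (x_i·y_{i+1} − x_{i+1}·y_i), indices taken mod 6.
P→Q: (10)(8) − (7)(-6) = 122
Q→R: (7)(4) − (3)(8) = 4
R→S: (3)(5) − (-4)(4) = 31
S→T: (-4)(2) − (-8)(5) = 32
T→U: (-8)(-10) − (-7)(2) = 94
U→P: (-7)(-6) − (10)(-10) = 142
Σ = 425
Area = |Σ|/2 = 212.5.
Hole:
Apply the shoelace (surveyor's) formula: 2A = Σ (x_i·y_{i+1} − x_{i+1}·y_i), indices taken mod 3.
Cross-terms: 14, 2, 6  ⇒  Σ = 22
Area = |Σ|/2 = 11.
Net area = 212.5 − 11 = 201.5.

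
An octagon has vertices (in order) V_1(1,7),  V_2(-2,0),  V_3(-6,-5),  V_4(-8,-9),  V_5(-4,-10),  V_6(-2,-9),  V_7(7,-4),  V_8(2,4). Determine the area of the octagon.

107.5

Apply the surveyor's formula: 2A = Σ (x_i·y_{i+1} − x_{i+1}·y_i), indices taken mod 8.
V_1→V_2: (1)(0) − (-2)(7) = 14
V_2→V_3: (-2)(-5) − (-6)(0) = 10
V_3→V_4: (-6)(-9) − (-8)(-5) = 14
V_4→V_5: (-8)(-10) − (-4)(-9) = 44
V_5→V_6: (-4)(-9) − (-2)(-10) = 16
V_6→V_7: (-2)(-4) − (7)(-9) = 71
V_7→V_8: (7)(4) − (2)(-4) = 36
V_8→V_1: (2)(7) − (1)(4) = 10
Σ = 215
Area = |Σ|/2 = 107.5.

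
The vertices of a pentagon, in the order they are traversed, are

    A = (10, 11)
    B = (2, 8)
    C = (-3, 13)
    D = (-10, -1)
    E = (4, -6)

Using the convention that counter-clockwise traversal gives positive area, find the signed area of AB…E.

Σ = (58) + (50) + (133) + (64) + (104) = 409
Signed area = Σ/2 = 204.5 (positive ⇒ counter-clockwise traversal).

204.5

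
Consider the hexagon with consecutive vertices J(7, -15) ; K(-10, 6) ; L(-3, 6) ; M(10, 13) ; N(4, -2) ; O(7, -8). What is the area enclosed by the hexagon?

Apply the shoelace formula: 2A = Σ (x_i·y_{i+1} − x_{i+1}·y_i), indices taken mod 6.
Σ = (-108) + (-42) + (-99) + (-72) + (-18) + (-49) = -388
Area = |Σ|/2 = 194.

194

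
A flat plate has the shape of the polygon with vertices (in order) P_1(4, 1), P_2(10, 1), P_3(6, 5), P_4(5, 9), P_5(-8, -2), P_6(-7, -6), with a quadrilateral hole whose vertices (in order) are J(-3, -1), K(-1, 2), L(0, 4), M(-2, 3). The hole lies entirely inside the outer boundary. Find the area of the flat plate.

Outer boundary:
Apply the surveyor's formula: 2A = Σ (x_i·y_{i+1} − x_{i+1}·y_i), indices taken mod 6.
Cross-terms: -6, 44, 29, 62, 34, 17  ⇒  Σ = 180
Area = |Σ|/2 = 90.
Hole:
Σ = (-7) + (-4) + (8) + (11) = 8
Area = |Σ|/2 = 4.
Net area = 90 − 4 = 86.

86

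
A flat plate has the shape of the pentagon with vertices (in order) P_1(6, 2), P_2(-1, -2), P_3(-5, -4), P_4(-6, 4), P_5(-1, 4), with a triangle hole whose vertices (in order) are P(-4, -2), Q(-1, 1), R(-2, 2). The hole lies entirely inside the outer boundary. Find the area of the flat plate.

50

Outer boundary:
Apply the shoelace (surveyor's) formula: 2A = Σ (x_i·y_{i+1} − x_{i+1}·y_i), indices taken mod 5.
Σ = (-10) + (-6) + (-44) + (-20) + (-26) = -106
Area = |Σ|/2 = 53.
Hole:
Apply Gauss's area formula: 2A = Σ (x_i·y_{i+1} − x_{i+1}·y_i), indices taken mod 3.
P→Q: (-4)(1) − (-1)(-2) = -6
Q→R: (-1)(2) − (-2)(1) = 0
R→P: (-2)(-2) − (-4)(2) = 12
Σ = 6
Area = |Σ|/2 = 3.
Net area = 53 − 3 = 50.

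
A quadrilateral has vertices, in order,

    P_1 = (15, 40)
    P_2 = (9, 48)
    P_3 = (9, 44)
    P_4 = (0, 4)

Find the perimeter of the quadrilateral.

|P_1P_2| = √((-6)² + (8)²) = √100 = 10
|P_2P_3| = √((0)² + (-4)²) = √16 = 4
|P_3P_4| = √((-9)² + (-40)²) = √1681 = 41
|P_4P_1| = √((15)² + (36)²) = √1521 = 39
Perimeter = 10 + 4 + 41 + 39 = 94.

94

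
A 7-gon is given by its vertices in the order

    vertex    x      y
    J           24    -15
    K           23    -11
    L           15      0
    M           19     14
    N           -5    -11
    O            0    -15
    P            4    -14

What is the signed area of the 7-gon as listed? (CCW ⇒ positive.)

364

Apply the shoelace formula: 2A = Σ (x_i·y_{i+1} − x_{i+1}·y_i), indices taken mod 7.
Cross-terms: 81, 165, 210, -139, 75, 60, 276  ⇒  Σ = 728
Signed area = Σ/2 = 364 (positive ⇒ counter-clockwise traversal).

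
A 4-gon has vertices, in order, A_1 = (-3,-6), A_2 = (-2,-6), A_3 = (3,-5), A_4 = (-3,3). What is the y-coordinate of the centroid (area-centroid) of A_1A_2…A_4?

-449/165

Apply Gauss's area formula. First the cross-terms c_i = x_i·y_{i+1} − x_{i+1}·y_i:
  6, 28, -6, 27  ⇒  2A = 55, A = 27.5.
Then Σ (y_i + y_{i+1})·c_i = -449, so ȳ = -449 / (6·27.5) = -449/165.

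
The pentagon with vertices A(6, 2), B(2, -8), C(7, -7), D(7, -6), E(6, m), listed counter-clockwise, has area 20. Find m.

-5

Write out the shoelace sum; only the two edges meeting at E involve m:
2·Area = [(7·m − 6·(-6)) + (6·2 − 6·m)] + -3
       = 1·m + 45 = 40
⇒ m = -5.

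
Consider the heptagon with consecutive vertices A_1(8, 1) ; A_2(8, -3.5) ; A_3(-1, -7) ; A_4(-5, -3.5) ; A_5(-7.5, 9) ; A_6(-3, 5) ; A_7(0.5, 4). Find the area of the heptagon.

A_1→A_2: (8)(-3.5) − (8)(1) = -36
A_2→A_3: (8)(-7) − (-1)(-3.5) = -59.5
A_3→A_4: (-1)(-3.5) − (-5)(-7) = -31.5
A_4→A_5: (-5)(9) − (-7.5)(-3.5) = -71.25
A_5→A_6: (-7.5)(5) − (-3)(9) = -10.5
A_6→A_7: (-3)(4) − (0.5)(5) = -14.5
A_7→A_1: (0.5)(1) − (8)(4) = -31.5
Σ = -254.75
Area = |Σ|/2 = 127.375.

127.375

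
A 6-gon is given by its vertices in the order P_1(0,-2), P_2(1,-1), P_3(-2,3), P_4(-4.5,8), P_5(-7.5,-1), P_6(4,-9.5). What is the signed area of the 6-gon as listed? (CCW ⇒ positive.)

Apply the shoelace formula: 2A = Σ (x_i·y_{i+1} − x_{i+1}·y_i), indices taken mod 6.
P_1→P_2: (0)(-1) − (1)(-2) = 2
P_2→P_3: (1)(3) − (-2)(-1) = 1
P_3→P_4: (-2)(8) − (-4.5)(3) = -2.5
P_4→P_5: (-4.5)(-1) − (-7.5)(8) = 64.5
P_5→P_6: (-7.5)(-9.5) − (4)(-1) = 75.25
P_6→P_1: (4)(-2) − (0)(-9.5) = -8
Σ = 132.25
Signed area = Σ/2 = 66.125 (positive ⇒ counter-clockwise traversal).

66.125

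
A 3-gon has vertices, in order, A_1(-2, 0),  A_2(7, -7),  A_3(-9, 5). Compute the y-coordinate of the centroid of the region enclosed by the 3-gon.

-2/3

Apply the shoelace (surveyor's) formula. First the cross-terms c_i = x_i·y_{i+1} − x_{i+1}·y_i:
  14, -28, 10  ⇒  2A = -4, A = -2.
Then Σ (y_i + y_{i+1})·c_i = 8, so ȳ = 8 / (6·(-2)) = -2/3.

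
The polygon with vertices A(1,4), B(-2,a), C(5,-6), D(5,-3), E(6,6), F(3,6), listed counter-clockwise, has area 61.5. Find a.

The doubled signed area Σ (x_i y_{i+1} − x_{i+1} y_i) is linear in a.
With a=0 it equals 107; the coefficient of a is -4 (from the two edges through B).
So -4·a + 107 = 2·61.5 = 123 ⇒ a = -4.

-4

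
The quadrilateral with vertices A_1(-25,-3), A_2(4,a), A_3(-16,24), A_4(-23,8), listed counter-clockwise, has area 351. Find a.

The doubled signed area Σ (x_i y_{i+1} − x_{i+1} y_i) is linear in a.
With a=0 it equals 801; the coefficient of a is -9 (from the two edges through A_2).
So -9·a + 801 = 2·351 = 702 ⇒ a = 11.

11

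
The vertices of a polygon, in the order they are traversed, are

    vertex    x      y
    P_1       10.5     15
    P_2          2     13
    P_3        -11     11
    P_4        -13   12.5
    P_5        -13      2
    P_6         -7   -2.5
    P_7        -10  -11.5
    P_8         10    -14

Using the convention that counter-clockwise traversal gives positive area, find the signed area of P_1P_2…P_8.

533.75

Apply the surveyor's formula: 2A = Σ (x_i·y_{i+1} − x_{i+1}·y_i), indices taken mod 8.
Σ = (106.5) + (165) + (5.5) + (136.5) + (46.5) + (55.5) + (255) + (297) = 1067.5
Signed area = Σ/2 = 533.75 (positive ⇒ counter-clockwise traversal).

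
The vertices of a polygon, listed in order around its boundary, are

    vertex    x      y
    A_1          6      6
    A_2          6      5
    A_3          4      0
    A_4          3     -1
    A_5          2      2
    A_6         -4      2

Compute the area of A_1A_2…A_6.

Σ = (-6) + (-20) + (-4) + (8) + (12) + (-36) = -46
Area = |Σ|/2 = 23.

23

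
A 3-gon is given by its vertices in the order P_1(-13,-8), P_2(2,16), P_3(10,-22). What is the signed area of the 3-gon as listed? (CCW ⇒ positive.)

-381

Σ = (-192) + (-204) + (-366) = -762
Signed area = Σ/2 = -381 (negative ⇒ clockwise traversal).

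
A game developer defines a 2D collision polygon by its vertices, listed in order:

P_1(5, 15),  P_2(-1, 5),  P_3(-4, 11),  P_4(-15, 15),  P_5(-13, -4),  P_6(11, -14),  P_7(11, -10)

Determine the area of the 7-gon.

447

Apply the surveyor's formula: 2A = Σ (x_i·y_{i+1} − x_{i+1}·y_i), indices taken mod 7.
P_1→P_2: (5)(5) − (-1)(15) = 40
P_2→P_3: (-1)(11) − (-4)(5) = 9
P_3→P_4: (-4)(15) − (-15)(11) = 105
P_4→P_5: (-15)(-4) − (-13)(15) = 255
P_5→P_6: (-13)(-14) − (11)(-4) = 226
P_6→P_7: (11)(-10) − (11)(-14) = 44
P_7→P_1: (11)(15) − (5)(-10) = 215
Σ = 894
Area = |Σ|/2 = 447.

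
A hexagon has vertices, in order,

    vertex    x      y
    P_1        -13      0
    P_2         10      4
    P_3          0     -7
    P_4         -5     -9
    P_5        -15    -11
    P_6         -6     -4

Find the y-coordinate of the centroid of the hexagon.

Apply the shoelace (surveyor's) formula. First the cross-terms c_i = x_i·y_{i+1} − x_{i+1}·y_i:
  -52, -70, -35, -80, -6, -52  ⇒  2A = -295, A = -147.5.
Then Σ (y_i + y_{i+1})·c_i = 2460, so ȳ = 2460 / (6·(-147.5)) = -164/59.

-164/59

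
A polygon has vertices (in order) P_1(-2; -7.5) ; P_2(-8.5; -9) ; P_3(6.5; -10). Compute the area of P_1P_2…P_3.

Cross-terms: -45.75, 143.5, -68.75  ⇒  Σ = 29
Area = |Σ|/2 = 14.5.

14.5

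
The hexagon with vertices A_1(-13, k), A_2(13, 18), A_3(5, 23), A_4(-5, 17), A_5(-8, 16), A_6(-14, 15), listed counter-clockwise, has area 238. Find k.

2

The doubled signed area Σ (x_i y_{i+1} − x_{i+1} y_i) is linear in k.
With k=0 it equals 530; the coefficient of k is -27 (from the two edges through A_1).
So -27·k + 530 = 2·238 = 476 ⇒ k = 2.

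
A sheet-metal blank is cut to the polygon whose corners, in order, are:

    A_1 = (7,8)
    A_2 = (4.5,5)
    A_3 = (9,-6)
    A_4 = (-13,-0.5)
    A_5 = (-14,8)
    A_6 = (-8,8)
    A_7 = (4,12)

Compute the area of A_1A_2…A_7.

247.25

Apply the shoelace (surveyor's) formula: 2A = Σ (x_i·y_{i+1} − x_{i+1}·y_i), indices taken mod 7.
Σ = (-1) + (-72) + (-82.5) + (-111) + (-48) + (-128) + (-52) = -494.5
Area = |Σ|/2 = 247.25.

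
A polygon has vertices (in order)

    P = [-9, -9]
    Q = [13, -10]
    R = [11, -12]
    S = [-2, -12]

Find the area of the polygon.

Apply the shoelace formula: 2A = Σ (x_i·y_{i+1} − x_{i+1}·y_i), indices taken mod 4.
Cross-terms: 207, -46, -156, -90  ⇒  Σ = -85
Area = |Σ|/2 = 42.5.

42.5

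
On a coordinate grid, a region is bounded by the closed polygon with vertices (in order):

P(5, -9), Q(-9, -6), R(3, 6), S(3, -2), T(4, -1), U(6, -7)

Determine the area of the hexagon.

Apply the shoelace (surveyor's) formula: 2A = Σ (x_i·y_{i+1} − x_{i+1}·y_i), indices taken mod 6.
Σ = (-111) + (-36) + (-24) + (5) + (-22) + (-19) = -207
Area = |Σ|/2 = 103.5.

103.5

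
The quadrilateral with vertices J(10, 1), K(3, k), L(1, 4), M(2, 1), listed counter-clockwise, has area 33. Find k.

The doubled signed area Σ (x_i y_{i+1} − x_{i+1} y_i) is linear in k.
With k=0 it equals -6; the coefficient of k is 9 (from the two edges through K).
So 9·k + -6 = 2·33 = 66 ⇒ k = 8.

8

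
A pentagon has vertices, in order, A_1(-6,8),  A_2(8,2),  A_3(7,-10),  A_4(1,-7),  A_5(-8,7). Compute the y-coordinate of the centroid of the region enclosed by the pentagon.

-65/168

Apply the surveyor's formula. First the cross-terms c_i = x_i·y_{i+1} − x_{i+1}·y_i:
  -76, -94, -39, -49, -22  ⇒  2A = -280, A = -140.
Then Σ (y_i + y_{i+1})·c_i = 325, so ȳ = 325 / (6·(-140)) = -65/168.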